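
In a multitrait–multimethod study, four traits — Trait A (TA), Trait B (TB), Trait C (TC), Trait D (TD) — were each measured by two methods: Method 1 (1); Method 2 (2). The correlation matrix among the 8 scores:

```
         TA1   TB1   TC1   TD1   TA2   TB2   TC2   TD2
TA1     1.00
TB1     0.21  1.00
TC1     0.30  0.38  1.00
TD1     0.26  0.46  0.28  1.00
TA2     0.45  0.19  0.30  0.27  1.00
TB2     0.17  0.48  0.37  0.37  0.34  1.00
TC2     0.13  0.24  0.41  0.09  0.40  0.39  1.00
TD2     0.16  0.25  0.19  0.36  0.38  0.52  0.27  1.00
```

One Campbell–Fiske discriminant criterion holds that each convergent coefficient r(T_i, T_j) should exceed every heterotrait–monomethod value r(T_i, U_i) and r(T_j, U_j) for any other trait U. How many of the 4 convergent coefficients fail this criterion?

2

Each convergent coefficient versus the relevant comparison correlations:
TA (methods 1·2): 0.45 vs {0.21, 0.34, 0.30, 0.40, 0.26, 0.38} → pass.
TB (methods 1·2): 0.48 vs {0.21, 0.34, 0.38, 0.39, 0.46, 0.52} → fail.
TC (methods 1·2): 0.41 vs {0.30, 0.40, 0.38, 0.39, 0.28, 0.27} → pass.
TD (methods 1·2): 0.36 vs {0.26, 0.38, 0.46, 0.52, 0.28, 0.27} → fail.
2 of 4 fail.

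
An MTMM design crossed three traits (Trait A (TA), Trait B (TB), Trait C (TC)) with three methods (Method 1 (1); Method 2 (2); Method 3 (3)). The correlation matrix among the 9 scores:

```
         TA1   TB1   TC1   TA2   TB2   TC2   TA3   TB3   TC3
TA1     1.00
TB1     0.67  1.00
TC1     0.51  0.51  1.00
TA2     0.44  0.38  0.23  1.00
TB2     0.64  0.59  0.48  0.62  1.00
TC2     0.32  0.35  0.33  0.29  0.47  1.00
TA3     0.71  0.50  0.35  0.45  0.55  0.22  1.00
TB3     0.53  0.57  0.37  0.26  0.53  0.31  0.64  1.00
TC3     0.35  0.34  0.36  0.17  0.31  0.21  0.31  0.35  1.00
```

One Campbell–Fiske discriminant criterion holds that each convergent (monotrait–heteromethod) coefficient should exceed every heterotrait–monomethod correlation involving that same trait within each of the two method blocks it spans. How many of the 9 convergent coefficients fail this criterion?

Convergent coefficients and their comparison sets:
TA (methods 1·2): 0.44 vs {0.67, 0.62, 0.51, 0.29} → fail.
TA (methods 1·3): 0.71 vs {0.67, 0.64, 0.51, 0.31} → pass.
TA (methods 2·3): 0.45 vs {0.62, 0.64, 0.29, 0.31} → fail.
TB (methods 1·2): 0.59 vs {0.67, 0.62, 0.51, 0.47} → fail.
TB (methods 1·3): 0.57 vs {0.67, 0.64, 0.51, 0.35} → fail.
TB (methods 2·3): 0.53 vs {0.62, 0.64, 0.47, 0.35} → fail.
TC (methods 1·2): 0.33 vs {0.51, 0.29, 0.51, 0.47} → fail.
TC (methods 1·3): 0.36 vs {0.51, 0.31, 0.51, 0.35} → fail.
TC (methods 2·3): 0.21 vs {0.29, 0.31, 0.47, 0.35} → fail.
8 of 9 fail.

8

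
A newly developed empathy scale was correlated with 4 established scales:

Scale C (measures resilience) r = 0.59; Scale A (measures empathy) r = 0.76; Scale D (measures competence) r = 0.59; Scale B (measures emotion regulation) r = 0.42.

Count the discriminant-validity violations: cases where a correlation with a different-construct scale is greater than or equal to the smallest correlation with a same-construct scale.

0

Convergent (same construct = empathy): Scale A.
Smallest convergent = 0.76. Discriminant values: 0.59, 0.59, 0.42; count ≥ 0.76 → 0.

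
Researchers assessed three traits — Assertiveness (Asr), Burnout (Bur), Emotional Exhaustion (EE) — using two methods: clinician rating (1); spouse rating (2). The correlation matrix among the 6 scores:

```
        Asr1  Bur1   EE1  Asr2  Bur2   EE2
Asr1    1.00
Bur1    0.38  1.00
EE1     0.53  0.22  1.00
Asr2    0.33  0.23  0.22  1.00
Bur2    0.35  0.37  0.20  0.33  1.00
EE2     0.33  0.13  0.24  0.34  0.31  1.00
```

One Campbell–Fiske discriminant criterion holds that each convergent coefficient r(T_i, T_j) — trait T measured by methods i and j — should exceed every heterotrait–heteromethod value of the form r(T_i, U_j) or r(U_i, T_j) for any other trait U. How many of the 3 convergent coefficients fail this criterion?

Each convergent coefficient versus the relevant comparison correlations:
Asr (methods 1·2): 0.33 vs {0.35, 0.23, 0.33, 0.22} → fail.
Bur (methods 1·2): 0.37 vs {0.23, 0.35, 0.13, 0.20} → pass.
EE (methods 1·2): 0.24 vs {0.22, 0.33, 0.20, 0.13} → fail.
2 of 3 fail.

2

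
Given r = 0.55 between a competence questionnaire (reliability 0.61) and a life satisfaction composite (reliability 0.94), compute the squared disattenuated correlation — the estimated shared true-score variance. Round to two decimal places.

Disattenuated r = 0.55 / √(0.61 × 0.94) = 0.55 / 0.7572 = 0.7264.
Shared true-score variance = 0.7264² = 0.5277 ≈ 0.53.

0.53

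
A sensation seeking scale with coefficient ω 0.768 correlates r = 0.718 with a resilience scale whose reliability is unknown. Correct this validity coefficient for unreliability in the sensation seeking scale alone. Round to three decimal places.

0.819

Single correction: r_c = r_obs / √r_xx = 0.718 / √0.768 = 0.718 / 0.8764 ≈ 0.819.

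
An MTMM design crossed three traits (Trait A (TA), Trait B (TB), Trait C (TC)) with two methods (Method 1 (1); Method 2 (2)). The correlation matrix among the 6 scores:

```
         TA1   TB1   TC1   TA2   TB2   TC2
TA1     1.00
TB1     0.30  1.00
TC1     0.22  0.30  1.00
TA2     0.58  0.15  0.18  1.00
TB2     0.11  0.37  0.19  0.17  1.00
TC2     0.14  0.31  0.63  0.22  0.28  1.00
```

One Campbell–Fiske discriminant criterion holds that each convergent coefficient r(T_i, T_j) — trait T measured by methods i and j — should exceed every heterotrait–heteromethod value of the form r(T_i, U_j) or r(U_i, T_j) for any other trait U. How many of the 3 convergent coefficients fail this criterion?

Each convergent coefficient versus the relevant comparison correlations:
TA (methods 1·2): 0.58 vs {0.11, 0.15, 0.14, 0.18} → pass.
TB (methods 1·2): 0.37 vs {0.15, 0.11, 0.31, 0.19} → pass.
TC (methods 1·2): 0.63 vs {0.18, 0.14, 0.19, 0.31} → pass.
0 of 3 fail.

0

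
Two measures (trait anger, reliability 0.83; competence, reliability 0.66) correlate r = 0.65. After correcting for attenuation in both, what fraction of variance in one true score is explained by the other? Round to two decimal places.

0.77

Disattenuated r = 0.65 / √(0.83 × 0.66) = 0.65 / 0.7401 = 0.8783.
Shared true-score variance = 0.8783² = 0.7714 ≈ 0.77.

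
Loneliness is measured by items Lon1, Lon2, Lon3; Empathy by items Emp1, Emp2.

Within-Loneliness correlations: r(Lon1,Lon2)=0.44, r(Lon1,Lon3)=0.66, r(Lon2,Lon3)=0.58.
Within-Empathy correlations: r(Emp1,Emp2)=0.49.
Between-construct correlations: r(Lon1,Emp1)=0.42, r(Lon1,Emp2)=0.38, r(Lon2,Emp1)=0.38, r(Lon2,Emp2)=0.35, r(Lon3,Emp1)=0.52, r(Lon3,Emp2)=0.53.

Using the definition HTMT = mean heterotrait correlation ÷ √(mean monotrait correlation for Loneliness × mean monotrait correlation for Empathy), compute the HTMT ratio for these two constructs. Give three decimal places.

0.821

Mean between = 2.58/6 = 0.4300.
Mean within-Lon = 1.68/3 = 0.5600; mean within-Emp = 0.49/1 = 0.4900.
Geometric mean = √(0.5600 × 0.4900) = 0.5238.
HTMT = 0.4300 / 0.5238 = 0.821.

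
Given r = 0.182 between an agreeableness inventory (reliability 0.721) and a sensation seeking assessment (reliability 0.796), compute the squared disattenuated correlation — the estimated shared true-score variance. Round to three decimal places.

0.058

Disattenuated r = 0.182 / √(0.721 × 0.796) = 0.182 / 0.7576 = 0.2402.
Shared true-score variance = 0.2402² = 0.0577 ≈ 0.058.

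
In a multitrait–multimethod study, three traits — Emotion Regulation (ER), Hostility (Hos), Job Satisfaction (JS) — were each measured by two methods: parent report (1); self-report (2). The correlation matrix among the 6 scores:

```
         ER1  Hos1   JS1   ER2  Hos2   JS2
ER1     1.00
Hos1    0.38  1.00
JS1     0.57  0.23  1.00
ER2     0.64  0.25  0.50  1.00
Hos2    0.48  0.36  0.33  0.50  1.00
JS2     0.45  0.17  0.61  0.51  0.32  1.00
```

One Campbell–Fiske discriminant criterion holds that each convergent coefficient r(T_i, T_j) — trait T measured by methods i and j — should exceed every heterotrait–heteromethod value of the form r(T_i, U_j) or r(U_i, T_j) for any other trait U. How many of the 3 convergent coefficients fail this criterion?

Each convergent coefficient versus the relevant comparison correlations:
ER (methods 1·2): 0.64 vs {0.48, 0.25, 0.45, 0.50} → pass.
Hos (methods 1·2): 0.36 vs {0.25, 0.48, 0.17, 0.33} → fail.
JS (methods 1·2): 0.61 vs {0.50, 0.45, 0.33, 0.17} → pass.
1 of 3 fail.

1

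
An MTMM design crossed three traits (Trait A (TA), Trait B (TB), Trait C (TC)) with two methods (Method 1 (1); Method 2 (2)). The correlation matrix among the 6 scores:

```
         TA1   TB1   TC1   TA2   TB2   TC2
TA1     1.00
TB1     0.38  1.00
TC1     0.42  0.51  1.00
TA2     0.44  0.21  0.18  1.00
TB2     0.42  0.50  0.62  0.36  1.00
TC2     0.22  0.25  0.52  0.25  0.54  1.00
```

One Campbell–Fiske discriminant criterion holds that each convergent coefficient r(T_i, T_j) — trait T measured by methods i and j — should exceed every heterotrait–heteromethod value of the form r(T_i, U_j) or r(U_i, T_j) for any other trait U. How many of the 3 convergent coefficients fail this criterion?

Convergent coefficients and their comparison sets:
TA (methods 1·2): 0.44 vs {0.42, 0.21, 0.22, 0.18} → pass.
TB (methods 1·2): 0.50 vs {0.21, 0.42, 0.25, 0.62} → fail.
TC (methods 1·2): 0.52 vs {0.18, 0.22, 0.62, 0.25} → fail.
2 of 3 fail.

2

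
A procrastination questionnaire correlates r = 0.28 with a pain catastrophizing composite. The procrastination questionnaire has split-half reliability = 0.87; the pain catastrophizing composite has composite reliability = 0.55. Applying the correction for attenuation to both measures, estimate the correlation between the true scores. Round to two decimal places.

0.40

r_true = r_obs / √(r_xx · r_yy) = 0.28 / √(0.87 × 0.55) = 0.28 / √0.4785 = 0.28 / 0.6917 ≈ 0.40.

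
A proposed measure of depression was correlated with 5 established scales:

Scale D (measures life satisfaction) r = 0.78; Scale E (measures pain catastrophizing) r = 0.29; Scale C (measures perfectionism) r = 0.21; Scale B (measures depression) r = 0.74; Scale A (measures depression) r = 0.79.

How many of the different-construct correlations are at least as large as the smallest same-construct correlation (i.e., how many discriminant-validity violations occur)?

1

Convergent (same construct = depression): Scale B, Scale A.
Smallest convergent = 0.74. Discriminant values: 0.78, 0.29, 0.21; count ≥ 0.74 → 1.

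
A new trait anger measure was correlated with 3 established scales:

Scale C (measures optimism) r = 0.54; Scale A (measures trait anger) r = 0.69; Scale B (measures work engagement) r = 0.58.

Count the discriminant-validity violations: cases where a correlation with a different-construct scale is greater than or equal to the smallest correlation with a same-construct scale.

0

Convergent (same construct = trait anger): Scale A.
Smallest convergent = 0.69. Discriminant values: 0.54, 0.58; count ≥ 0.69 → 0.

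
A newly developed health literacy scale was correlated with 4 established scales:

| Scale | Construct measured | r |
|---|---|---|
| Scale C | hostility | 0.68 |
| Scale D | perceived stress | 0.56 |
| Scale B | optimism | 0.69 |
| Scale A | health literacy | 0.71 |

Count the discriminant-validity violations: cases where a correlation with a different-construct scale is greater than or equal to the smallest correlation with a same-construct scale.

0

Convergent (same construct = health literacy): Scale A.
Smallest convergent = 0.71. Discriminant values: 0.68, 0.56, 0.69; count ≥ 0.71 → 0.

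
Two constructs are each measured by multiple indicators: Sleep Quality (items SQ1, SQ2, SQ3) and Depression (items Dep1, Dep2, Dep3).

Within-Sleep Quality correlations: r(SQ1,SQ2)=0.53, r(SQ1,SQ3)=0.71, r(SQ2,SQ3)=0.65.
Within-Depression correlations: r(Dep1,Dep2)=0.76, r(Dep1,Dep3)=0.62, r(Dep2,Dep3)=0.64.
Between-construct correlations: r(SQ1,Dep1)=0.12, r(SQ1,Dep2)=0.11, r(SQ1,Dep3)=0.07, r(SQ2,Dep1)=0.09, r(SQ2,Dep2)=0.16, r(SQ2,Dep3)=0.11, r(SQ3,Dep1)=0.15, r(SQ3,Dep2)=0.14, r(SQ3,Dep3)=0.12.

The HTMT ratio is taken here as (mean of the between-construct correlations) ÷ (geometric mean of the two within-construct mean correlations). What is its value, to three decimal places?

0.183

Mean between = 1.07/9 = 0.1189.
Mean within-SQ = 1.89/3 = 0.6300; mean within-Dep = 2.02/3 = 0.6733.
Geometric mean = √(0.6300 × 0.6733) = 0.6513.
HTMT = 0.1189 / 0.6513 = 0.183.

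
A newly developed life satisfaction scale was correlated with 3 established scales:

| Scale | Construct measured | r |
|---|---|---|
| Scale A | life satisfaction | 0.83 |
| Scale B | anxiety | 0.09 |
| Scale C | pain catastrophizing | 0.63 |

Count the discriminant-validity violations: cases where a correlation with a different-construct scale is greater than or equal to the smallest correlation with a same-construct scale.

Convergent (same construct = life satisfaction): Scale A.
Smallest convergent = 0.83. Discriminant values: 0.09, 0.63; count ≥ 0.83 → 0.

0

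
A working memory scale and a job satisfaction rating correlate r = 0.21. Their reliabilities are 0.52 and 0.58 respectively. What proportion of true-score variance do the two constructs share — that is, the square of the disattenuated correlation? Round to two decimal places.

Disattenuated r = 0.21 / √(0.52 × 0.58) = 0.21 / 0.5492 = 0.3824.
Shared true-score variance = 0.3824² = 0.1462 ≈ 0.15.

0.15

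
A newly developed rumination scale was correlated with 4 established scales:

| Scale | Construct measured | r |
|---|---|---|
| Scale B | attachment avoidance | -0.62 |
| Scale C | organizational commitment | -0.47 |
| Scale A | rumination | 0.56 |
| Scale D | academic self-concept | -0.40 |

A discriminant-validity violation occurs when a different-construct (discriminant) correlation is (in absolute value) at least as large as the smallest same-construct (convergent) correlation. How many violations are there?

Convergent (same construct = rumination): Scale A.
Smallest convergent = 0.56. Discriminant |r|: 0.62, 0.47, 0.40; count ≥ 0.56 → 1.

1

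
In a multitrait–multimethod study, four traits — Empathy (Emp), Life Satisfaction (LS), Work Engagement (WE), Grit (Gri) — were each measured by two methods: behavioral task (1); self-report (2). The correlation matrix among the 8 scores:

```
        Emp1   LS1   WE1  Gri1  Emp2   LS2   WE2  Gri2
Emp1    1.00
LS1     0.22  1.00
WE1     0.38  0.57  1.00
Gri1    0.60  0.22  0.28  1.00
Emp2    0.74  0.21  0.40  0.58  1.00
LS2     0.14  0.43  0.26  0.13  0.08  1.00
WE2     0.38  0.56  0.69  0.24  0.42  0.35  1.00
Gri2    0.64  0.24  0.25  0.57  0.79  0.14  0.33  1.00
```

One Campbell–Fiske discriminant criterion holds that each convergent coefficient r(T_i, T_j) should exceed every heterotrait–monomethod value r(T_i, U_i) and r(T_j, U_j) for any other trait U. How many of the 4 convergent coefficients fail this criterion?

3

Each convergent coefficient versus the relevant comparison correlations:
Emp (methods 1·2): 0.74 vs {0.22, 0.08, 0.38, 0.42, 0.60, 0.79} → fail.
LS (methods 1·2): 0.43 vs {0.22, 0.08, 0.57, 0.35, 0.22, 0.14} → fail.
WE (methods 1·2): 0.69 vs {0.38, 0.42, 0.57, 0.35, 0.28, 0.33} → pass.
Gri (methods 1·2): 0.57 vs {0.60, 0.79, 0.22, 0.14, 0.28, 0.33} → fail.
3 of 4 fail.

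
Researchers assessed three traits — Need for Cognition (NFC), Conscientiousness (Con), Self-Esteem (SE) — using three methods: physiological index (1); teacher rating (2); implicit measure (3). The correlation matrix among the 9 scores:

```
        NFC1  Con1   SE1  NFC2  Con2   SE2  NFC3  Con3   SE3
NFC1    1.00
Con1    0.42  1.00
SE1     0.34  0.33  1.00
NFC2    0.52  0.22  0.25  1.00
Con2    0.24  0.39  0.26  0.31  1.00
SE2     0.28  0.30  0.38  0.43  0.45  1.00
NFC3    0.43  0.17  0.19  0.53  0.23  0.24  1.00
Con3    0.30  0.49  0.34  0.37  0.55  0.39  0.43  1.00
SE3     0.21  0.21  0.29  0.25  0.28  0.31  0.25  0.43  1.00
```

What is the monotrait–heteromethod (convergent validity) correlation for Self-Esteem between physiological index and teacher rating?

Same trait (SE), different methods: r(SE1, SE2) = 0.38.

0.38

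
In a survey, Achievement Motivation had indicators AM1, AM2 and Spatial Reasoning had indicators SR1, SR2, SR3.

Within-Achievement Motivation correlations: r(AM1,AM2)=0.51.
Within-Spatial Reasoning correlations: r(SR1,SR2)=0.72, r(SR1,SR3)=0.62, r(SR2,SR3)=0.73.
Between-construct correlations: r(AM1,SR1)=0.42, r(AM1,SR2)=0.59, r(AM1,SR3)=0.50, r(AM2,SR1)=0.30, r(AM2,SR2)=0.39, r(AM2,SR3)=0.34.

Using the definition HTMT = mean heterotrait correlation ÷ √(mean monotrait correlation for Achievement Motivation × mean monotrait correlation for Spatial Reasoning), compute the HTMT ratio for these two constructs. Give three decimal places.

0.714

Between-construct mean = 2.54/6 = 0.4233.
Mean within-AM = 0.51/1 = 0.5100; mean within-SR = 2.07/3 = 0.6900.
Geometric mean = √(0.5100 × 0.6900) = 0.5932.
HTMT = 0.4233 / 0.5932 = 0.714.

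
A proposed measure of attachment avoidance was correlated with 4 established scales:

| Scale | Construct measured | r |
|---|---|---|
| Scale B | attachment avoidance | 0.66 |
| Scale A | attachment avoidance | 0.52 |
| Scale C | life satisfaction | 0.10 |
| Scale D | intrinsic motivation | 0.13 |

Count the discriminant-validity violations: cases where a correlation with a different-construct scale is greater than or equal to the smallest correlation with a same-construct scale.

0

Convergent (same construct = attachment avoidance): Scale B, Scale A.
Smallest convergent = 0.52. Discriminant values: 0.10, 0.13; count ≥ 0.52 → 0.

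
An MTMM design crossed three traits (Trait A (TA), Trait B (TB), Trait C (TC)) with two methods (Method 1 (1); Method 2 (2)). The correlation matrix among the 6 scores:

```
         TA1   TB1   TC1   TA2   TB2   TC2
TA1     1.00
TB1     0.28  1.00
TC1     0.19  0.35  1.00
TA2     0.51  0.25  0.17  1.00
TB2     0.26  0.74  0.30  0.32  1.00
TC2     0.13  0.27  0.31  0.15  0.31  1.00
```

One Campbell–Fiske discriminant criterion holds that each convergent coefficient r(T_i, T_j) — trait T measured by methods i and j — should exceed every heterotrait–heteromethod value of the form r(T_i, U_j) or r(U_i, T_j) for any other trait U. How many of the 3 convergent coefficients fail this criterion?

Each convergent coefficient versus the relevant comparison correlations:
TA (methods 1·2): 0.51 vs {0.26, 0.25, 0.13, 0.17} → pass.
TB (methods 1·2): 0.74 vs {0.25, 0.26, 0.27, 0.30} → pass.
TC (methods 1·2): 0.31 vs {0.17, 0.13, 0.30, 0.27} → pass.
0 of 3 fail.

0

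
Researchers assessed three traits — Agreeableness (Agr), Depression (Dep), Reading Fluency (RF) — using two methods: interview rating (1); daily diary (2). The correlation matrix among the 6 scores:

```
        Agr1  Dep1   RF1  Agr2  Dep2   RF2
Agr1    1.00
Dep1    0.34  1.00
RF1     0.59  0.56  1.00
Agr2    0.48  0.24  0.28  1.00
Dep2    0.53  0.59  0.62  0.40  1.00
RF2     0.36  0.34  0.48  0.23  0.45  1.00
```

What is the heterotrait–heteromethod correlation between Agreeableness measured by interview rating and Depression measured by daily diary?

0.53

Different traits and methods: r(Agr1, Dep2) = 0.53.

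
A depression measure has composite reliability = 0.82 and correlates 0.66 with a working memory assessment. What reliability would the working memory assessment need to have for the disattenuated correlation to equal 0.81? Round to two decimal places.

r_true = r_obs / √(r_xx · r_yy) ⇒ 0.81 = 0.66 / √(0.82 · r_yy).
√(0.82 · r_yy) = 0.66 / 0.81 = 0.8148; 0.82 · r_yy = 0.6639; r_yy = 0.6639 / 0.82 ≈ 0.81.

0.81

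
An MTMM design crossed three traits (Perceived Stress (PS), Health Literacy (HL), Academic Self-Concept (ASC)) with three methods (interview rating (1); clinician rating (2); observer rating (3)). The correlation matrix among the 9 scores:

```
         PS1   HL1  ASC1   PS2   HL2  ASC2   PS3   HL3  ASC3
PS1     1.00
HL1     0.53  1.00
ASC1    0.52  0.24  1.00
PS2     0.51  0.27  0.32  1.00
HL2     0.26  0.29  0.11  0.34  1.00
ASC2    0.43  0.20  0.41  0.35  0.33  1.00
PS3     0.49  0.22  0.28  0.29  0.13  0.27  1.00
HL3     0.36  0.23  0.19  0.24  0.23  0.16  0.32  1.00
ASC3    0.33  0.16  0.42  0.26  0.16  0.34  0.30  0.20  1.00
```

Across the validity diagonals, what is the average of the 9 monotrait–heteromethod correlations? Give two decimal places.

Convergent values: 0.51, 0.49, 0.29, 0.29, 0.23, 0.23, 0.41, 0.42, 0.34; mean = 3.21/9 = 0.36.

0.36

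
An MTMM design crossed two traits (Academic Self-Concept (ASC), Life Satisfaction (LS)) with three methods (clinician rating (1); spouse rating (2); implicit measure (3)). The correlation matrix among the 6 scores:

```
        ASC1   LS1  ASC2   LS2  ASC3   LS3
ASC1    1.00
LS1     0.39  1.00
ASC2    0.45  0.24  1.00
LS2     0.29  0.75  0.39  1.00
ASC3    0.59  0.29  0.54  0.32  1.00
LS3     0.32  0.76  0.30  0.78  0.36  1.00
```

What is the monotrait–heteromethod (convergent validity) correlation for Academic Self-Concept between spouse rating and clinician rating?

Same trait (ASC), different methods: r(ASC2, ASC1) = 0.45.

0.45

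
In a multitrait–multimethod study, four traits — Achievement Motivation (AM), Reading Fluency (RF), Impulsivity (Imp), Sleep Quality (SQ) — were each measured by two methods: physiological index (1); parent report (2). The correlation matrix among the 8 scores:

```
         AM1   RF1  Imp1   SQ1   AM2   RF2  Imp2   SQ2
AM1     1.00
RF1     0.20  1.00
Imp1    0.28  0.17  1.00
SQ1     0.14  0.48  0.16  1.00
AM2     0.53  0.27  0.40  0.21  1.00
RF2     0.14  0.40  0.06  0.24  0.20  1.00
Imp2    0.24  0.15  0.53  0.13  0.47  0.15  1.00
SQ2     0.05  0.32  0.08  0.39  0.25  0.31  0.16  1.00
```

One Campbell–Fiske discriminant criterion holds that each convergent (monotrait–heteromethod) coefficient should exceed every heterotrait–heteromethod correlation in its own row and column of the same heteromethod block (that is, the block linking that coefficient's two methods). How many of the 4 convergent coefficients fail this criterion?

Each convergent coefficient versus the relevant comparison correlations:
AM (methods 1·2): 0.53 vs {0.14, 0.27, 0.24, 0.40, 0.05, 0.21} → pass.
RF (methods 1·2): 0.40 vs {0.27, 0.14, 0.15, 0.06, 0.32, 0.24} → pass.
Imp (methods 1·2): 0.53 vs {0.40, 0.24, 0.06, 0.15, 0.08, 0.13} → pass.
SQ (methods 1·2): 0.39 vs {0.21, 0.05, 0.24, 0.32, 0.13, 0.08} → pass.
0 of 4 fail.

0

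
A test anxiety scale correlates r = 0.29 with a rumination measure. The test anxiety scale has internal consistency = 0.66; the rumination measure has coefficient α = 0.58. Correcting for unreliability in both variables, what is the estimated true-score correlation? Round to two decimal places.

0.47

r_true = r_obs / √(r_xx · r_yy) = 0.29 / √(0.66 × 0.58) = 0.29 / √0.3828 = 0.29 / 0.6187 ≈ 0.47.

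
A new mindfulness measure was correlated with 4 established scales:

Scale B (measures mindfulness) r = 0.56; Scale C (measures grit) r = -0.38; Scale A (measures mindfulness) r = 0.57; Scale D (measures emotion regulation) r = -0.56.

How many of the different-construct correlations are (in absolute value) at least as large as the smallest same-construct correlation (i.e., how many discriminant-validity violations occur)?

Convergent (same construct = mindfulness): Scale B, Scale A.
Smallest convergent = 0.56. Discriminant |r|: 0.38, 0.56; count ≥ 0.56 → 1.

1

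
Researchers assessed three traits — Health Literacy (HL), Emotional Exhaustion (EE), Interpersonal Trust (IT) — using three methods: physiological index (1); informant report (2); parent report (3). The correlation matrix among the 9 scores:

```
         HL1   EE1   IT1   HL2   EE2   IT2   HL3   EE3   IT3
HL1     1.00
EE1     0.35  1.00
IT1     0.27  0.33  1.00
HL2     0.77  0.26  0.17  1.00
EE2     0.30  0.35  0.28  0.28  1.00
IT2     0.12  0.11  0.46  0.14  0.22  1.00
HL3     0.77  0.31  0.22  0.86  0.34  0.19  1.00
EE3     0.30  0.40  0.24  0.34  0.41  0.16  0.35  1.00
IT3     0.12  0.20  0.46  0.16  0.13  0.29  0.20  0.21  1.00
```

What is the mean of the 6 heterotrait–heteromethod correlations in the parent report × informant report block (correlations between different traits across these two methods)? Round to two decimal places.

0.22

HTHM values (method 3 × method 2): 0.34, 0.19, 0.34, 0.16, 0.16, 0.13; mean = 1.32/6 = 0.22.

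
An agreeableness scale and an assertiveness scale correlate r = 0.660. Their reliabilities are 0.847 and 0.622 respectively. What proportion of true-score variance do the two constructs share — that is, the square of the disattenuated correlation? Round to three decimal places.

Disattenuated r = 0.660 / √(0.847 × 0.622) = 0.660 / 0.7258 = 0.9093.
Shared true-score variance = 0.9093² = 0.8268 ≈ 0.827.

0.827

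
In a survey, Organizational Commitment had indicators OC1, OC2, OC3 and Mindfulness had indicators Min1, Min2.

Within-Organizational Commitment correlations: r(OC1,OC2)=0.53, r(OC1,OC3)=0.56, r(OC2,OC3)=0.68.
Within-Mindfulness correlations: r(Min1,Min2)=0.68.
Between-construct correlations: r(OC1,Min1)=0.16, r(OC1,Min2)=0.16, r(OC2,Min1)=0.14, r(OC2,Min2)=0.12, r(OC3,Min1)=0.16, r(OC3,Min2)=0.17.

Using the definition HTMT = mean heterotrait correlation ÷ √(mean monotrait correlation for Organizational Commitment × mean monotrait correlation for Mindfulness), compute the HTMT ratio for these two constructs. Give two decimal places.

0.24

Mean between = 0.91/6 = 0.1517.
Mean within-OC = 1.77/3 = 0.5900; mean within-Min = 0.68/1 = 0.6800.
Geometric mean = √(0.5900 × 0.6800) = 0.6334.
HTMT = 0.1517 / 0.6334 = 0.24.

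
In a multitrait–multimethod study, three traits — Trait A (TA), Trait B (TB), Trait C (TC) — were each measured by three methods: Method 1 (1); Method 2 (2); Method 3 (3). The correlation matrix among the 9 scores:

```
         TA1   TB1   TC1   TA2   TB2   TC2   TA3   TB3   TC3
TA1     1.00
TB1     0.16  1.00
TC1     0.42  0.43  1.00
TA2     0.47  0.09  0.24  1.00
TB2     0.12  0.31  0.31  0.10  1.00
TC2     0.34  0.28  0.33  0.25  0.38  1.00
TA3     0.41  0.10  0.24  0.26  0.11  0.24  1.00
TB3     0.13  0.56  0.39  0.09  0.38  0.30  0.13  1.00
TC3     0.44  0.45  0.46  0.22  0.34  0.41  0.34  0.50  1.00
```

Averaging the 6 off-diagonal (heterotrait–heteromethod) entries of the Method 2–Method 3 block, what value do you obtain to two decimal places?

0.22

HTHM values (method 2 × method 3): 0.09, 0.22, 0.11, 0.34, 0.24, 0.30; mean = 1.30/6 = 0.22.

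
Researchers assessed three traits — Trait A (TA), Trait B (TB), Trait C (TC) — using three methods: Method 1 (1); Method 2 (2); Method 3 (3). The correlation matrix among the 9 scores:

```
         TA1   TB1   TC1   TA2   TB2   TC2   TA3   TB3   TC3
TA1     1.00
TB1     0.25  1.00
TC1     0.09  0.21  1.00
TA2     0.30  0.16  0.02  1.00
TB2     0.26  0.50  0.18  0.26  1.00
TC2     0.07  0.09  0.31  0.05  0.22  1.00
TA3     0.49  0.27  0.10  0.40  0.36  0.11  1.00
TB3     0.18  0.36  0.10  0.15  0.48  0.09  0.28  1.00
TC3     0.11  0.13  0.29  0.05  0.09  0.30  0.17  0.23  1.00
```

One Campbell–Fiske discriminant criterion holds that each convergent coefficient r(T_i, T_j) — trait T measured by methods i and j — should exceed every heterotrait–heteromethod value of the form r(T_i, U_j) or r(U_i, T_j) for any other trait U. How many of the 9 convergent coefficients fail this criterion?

0

Convergent coefficients and their comparison sets:
TA (methods 1·2): 0.30 vs {0.26, 0.16, 0.07, 0.02} → pass.
TA (methods 1·3): 0.49 vs {0.18, 0.27, 0.11, 0.10} → pass.
TA (methods 2·3): 0.40 vs {0.15, 0.36, 0.05, 0.11} → pass.
TB (methods 1·2): 0.50 vs {0.16, 0.26, 0.09, 0.18} → pass.
TB (methods 1·3): 0.36 vs {0.27, 0.18, 0.13, 0.10} → pass.
TB (methods 2·3): 0.48 vs {0.36, 0.15, 0.09, 0.09} → pass.
TC (methods 1·2): 0.31 vs {0.02, 0.07, 0.18, 0.09} → pass.
TC (methods 1·3): 0.29 vs {0.10, 0.11, 0.10, 0.13} → pass.
TC (methods 2·3): 0.30 vs {0.11, 0.05, 0.09, 0.09} → pass.
0 of 9 fail.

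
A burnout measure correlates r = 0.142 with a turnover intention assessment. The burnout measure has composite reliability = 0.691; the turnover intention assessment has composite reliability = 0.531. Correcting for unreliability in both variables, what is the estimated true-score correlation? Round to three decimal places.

r_true = r_obs / √(r_xx · r_yy) = 0.142 / √(0.691 × 0.531) = 0.142 / √0.366921 = 0.142 / 0.6057 ≈ 0.234.

0.234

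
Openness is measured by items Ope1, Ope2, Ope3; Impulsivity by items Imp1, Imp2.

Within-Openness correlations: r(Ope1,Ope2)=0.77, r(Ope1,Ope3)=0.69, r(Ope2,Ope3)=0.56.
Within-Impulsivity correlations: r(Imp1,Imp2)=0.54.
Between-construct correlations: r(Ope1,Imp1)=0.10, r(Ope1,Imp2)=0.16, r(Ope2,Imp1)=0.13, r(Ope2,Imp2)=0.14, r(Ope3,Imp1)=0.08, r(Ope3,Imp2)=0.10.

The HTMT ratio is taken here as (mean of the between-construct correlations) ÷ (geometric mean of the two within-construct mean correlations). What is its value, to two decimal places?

Between-construct mean = 0.71/6 = 0.1183.
Mean within-Ope = 2.02/3 = 0.6733; mean within-Imp = 0.54/1 = 0.5400.
Geometric mean = √(0.6733 × 0.5400) = 0.6030.
HTMT = 0.1183 / 0.6030 = 0.20.

0.20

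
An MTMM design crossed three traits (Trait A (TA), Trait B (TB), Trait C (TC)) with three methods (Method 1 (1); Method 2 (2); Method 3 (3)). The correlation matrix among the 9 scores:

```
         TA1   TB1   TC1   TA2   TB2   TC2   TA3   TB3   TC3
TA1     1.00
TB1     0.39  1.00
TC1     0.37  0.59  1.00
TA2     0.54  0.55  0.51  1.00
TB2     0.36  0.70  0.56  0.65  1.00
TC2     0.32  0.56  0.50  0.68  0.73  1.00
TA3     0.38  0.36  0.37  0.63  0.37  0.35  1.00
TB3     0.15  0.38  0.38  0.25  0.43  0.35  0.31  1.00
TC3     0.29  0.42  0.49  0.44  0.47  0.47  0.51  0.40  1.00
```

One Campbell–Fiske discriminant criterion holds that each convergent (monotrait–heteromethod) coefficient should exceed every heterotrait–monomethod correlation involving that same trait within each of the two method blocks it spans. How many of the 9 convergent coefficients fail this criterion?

Convergent coefficients and their comparison sets:
TA (methods 1·2): 0.54 vs {0.39, 0.65, 0.37, 0.68} → fail.
TA (methods 1·3): 0.38 vs {0.39, 0.31, 0.37, 0.51} → fail.
TA (methods 2·3): 0.63 vs {0.65, 0.31, 0.68, 0.51} → fail.
TB (methods 1·2): 0.70 vs {0.39, 0.65, 0.59, 0.73} → fail.
TB (methods 1·3): 0.38 vs {0.39, 0.31, 0.59, 0.40} → fail.
TB (methods 2·3): 0.43 vs {0.65, 0.31, 0.73, 0.40} → fail.
TC (methods 1·2): 0.50 vs {0.37, 0.68, 0.59, 0.73} → fail.
TC (methods 1·3): 0.49 vs {0.37, 0.51, 0.59, 0.40} → fail.
TC (methods 2·3): 0.47 vs {0.68, 0.51, 0.73, 0.40} → fail.
9 of 9 fail.

9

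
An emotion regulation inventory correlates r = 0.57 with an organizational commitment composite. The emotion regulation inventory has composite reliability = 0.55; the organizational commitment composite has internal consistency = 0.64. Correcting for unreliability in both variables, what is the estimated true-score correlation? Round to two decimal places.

0.96

r_true = r_obs / √(r_xx · r_yy) = 0.57 / √(0.55 × 0.64) = 0.57 / √0.3520 = 0.57 / 0.5933 ≈ 0.96.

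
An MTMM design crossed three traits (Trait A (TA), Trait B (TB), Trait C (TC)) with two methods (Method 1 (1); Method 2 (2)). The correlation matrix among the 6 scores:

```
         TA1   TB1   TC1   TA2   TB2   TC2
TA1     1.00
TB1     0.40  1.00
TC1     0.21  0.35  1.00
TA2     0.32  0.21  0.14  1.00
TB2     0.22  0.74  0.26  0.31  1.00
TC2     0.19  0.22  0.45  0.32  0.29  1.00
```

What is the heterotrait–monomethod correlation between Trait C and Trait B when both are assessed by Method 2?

0.29

Different traits, same method: r(TC2, TB2) = 0.29.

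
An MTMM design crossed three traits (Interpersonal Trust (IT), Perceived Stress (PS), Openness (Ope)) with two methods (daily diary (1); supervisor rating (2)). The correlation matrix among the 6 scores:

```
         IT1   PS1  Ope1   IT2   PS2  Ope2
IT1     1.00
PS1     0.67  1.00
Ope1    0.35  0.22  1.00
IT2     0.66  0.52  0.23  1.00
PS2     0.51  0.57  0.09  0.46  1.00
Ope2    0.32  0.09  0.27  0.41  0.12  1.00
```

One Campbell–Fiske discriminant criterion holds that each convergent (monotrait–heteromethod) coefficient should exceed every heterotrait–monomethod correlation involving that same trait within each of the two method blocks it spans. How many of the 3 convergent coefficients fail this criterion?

3

Checking each validity diagonal entry against its comparison values:
IT (methods 1·2): 0.66 vs {0.67, 0.46, 0.35, 0.41} → fail.
PS (methods 1·2): 0.57 vs {0.67, 0.46, 0.22, 0.12} → fail.
Ope (methods 1·2): 0.27 vs {0.35, 0.41, 0.22, 0.12} → fail.
3 of 3 fail.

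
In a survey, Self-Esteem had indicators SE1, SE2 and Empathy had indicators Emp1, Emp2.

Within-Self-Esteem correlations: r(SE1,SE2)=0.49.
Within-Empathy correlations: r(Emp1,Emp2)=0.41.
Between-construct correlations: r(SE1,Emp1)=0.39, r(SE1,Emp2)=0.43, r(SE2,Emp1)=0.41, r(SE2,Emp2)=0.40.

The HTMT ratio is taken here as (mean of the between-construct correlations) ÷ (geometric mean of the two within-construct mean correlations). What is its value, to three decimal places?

0.909

Between-construct mean = 1.63/4 = 0.4075.
Mean within-SE = 0.49/1 = 0.4900; mean within-Emp = 0.41/1 = 0.4100.
Geometric mean = √(0.4900 × 0.4100) = 0.4482.
HTMT = 0.4075 / 0.4482 = 0.909.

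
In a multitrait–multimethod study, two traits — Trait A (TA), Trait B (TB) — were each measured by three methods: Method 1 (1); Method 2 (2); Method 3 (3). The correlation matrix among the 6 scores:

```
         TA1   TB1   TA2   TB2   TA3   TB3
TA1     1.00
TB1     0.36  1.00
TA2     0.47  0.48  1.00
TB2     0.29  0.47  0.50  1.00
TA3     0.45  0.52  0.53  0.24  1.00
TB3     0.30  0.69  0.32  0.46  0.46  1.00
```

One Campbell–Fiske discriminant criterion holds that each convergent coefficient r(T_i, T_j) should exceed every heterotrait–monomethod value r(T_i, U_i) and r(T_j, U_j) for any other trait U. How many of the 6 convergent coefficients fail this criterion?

Convergent coefficients and their comparison sets:
TA (methods 1·2): 0.47 vs {0.36, 0.50} → fail.
TA (methods 1·3): 0.45 vs {0.36, 0.46} → fail.
TA (methods 2·3): 0.53 vs {0.50, 0.46} → pass.
TB (methods 1·2): 0.47 vs {0.36, 0.50} → fail.
TB (methods 1·3): 0.69 vs {0.36, 0.46} → pass.
TB (methods 2·3): 0.46 vs {0.50, 0.46} → fail.
4 of 6 fail.

4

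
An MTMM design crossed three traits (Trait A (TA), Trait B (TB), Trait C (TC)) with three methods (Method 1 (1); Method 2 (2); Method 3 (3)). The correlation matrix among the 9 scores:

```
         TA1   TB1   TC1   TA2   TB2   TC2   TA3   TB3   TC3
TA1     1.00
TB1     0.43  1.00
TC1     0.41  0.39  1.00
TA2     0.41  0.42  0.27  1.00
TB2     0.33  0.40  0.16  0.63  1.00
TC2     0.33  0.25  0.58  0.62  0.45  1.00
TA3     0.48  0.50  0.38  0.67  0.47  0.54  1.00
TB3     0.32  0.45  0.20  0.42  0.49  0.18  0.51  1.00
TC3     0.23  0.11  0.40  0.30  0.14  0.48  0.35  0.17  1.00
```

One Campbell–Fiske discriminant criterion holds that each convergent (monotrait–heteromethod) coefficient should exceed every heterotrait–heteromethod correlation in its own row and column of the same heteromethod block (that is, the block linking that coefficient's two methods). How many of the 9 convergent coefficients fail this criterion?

5

Each convergent coefficient versus the relevant comparison correlations:
TA (methods 1·2): 0.41 vs {0.33, 0.42, 0.33, 0.27} → fail.
TA (methods 1·3): 0.48 vs {0.32, 0.50, 0.23, 0.38} → fail.
TA (methods 2·3): 0.67 vs {0.42, 0.47, 0.30, 0.54} → pass.
TB (methods 1·2): 0.40 vs {0.42, 0.33, 0.25, 0.16} → fail.
TB (methods 1·3): 0.45 vs {0.50, 0.32, 0.11, 0.20} → fail.
TB (methods 2·3): 0.49 vs {0.47, 0.42, 0.14, 0.18} → pass.
TC (methods 1·2): 0.58 vs {0.27, 0.33, 0.16, 0.25} → pass.
TC (methods 1·3): 0.40 vs {0.38, 0.23, 0.20, 0.11} → pass.
TC (methods 2·3): 0.48 vs {0.54, 0.30, 0.18, 0.14} → fail.
5 of 9 fail.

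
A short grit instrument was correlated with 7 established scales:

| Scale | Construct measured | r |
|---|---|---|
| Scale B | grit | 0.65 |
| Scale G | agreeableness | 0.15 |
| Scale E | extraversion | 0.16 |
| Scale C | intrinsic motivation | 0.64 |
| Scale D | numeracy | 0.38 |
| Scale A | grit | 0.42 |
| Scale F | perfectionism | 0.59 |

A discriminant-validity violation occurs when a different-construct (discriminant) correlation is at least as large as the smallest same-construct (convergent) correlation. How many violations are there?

Convergent (same construct = grit): Scale B, Scale A.
Smallest convergent = 0.42. Discriminant values: 0.15, 0.16, 0.64, 0.38, 0.59; count ≥ 0.42 → 2.

2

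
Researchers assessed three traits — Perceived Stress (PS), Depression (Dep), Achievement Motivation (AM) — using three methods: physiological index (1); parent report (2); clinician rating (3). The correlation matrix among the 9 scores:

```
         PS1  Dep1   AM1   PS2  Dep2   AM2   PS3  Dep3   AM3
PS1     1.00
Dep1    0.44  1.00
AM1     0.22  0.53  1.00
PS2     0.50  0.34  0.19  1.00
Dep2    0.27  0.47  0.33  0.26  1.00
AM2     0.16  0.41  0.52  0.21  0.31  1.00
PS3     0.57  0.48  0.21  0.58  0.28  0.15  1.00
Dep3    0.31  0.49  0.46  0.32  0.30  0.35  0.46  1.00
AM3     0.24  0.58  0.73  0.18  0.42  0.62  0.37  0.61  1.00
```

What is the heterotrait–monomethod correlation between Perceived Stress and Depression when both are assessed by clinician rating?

Different traits, same method: r(PS3, Dep3) = 0.46.

0.46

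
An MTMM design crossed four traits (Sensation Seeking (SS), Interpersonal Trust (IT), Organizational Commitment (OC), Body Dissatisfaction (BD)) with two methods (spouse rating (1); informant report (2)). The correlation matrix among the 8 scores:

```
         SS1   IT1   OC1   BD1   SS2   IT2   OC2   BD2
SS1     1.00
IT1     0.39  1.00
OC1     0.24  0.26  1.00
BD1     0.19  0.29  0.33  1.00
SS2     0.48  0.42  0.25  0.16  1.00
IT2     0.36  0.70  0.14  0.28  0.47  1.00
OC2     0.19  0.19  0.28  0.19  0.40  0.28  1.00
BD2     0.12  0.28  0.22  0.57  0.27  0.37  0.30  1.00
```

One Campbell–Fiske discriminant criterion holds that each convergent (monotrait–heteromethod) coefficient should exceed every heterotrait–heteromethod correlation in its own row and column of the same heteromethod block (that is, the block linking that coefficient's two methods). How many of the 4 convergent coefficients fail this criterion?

Each convergent coefficient versus the relevant comparison correlations:
SS (methods 1·2): 0.48 vs {0.36, 0.42, 0.19, 0.25, 0.12, 0.16} → pass.
IT (methods 1·2): 0.70 vs {0.42, 0.36, 0.19, 0.14, 0.28, 0.28} → pass.
OC (methods 1·2): 0.28 vs {0.25, 0.19, 0.14, 0.19, 0.22, 0.19} → pass.
BD (methods 1·2): 0.57 vs {0.16, 0.12, 0.28, 0.28, 0.19, 0.22} → pass.
0 of 4 fail.

0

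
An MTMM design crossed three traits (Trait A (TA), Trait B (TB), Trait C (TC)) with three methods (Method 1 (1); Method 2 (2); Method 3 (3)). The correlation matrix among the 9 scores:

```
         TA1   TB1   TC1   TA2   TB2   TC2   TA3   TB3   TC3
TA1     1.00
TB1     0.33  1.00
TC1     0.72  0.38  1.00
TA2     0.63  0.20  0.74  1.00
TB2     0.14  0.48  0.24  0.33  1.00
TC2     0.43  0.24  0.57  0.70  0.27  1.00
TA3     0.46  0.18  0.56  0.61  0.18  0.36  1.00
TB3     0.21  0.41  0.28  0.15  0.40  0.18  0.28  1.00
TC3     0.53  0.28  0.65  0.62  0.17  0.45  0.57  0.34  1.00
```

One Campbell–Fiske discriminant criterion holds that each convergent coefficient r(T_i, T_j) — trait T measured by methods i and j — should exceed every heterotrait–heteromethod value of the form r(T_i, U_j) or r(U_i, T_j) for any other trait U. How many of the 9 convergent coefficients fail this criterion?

Convergent coefficients and their comparison sets:
TA (methods 1·2): 0.63 vs {0.14, 0.20, 0.43, 0.74} → fail.
TA (methods 1·3): 0.46 vs {0.21, 0.18, 0.53, 0.56} → fail.
TA (methods 2·3): 0.61 vs {0.15, 0.18, 0.62, 0.36} → fail.
TB (methods 1·2): 0.48 vs {0.20, 0.14, 0.24, 0.24} → pass.
TB (methods 1·3): 0.41 vs {0.18, 0.21, 0.28, 0.28} → pass.
TB (methods 2·3): 0.40 vs {0.18, 0.15, 0.17, 0.18} → pass.
TC (methods 1·2): 0.57 vs {0.74, 0.43, 0.24, 0.24} → fail.
TC (methods 1·3): 0.65 vs {0.56, 0.53, 0.28, 0.28} → pass.
TC (methods 2·3): 0.45 vs {0.36, 0.62, 0.18, 0.17} → fail.
5 of 9 fail.

5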